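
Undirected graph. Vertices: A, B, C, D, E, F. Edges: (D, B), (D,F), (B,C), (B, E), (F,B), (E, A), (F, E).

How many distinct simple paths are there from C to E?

3

C–B–D–F–E
C–B–E
C–B–F–E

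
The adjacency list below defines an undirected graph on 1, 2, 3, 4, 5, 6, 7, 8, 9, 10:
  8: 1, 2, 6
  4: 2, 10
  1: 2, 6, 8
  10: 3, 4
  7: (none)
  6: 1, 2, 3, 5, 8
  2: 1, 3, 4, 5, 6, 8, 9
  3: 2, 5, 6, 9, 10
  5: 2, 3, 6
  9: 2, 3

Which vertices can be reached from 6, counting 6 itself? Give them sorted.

1, 2, 3, 4, 5, 6, 8, 9, 10

Start at 6.
Its neighbours: 1, 2, 3, 5, 8.
Then their neighbours: 4, 9, 10.
Nothing further is reachable.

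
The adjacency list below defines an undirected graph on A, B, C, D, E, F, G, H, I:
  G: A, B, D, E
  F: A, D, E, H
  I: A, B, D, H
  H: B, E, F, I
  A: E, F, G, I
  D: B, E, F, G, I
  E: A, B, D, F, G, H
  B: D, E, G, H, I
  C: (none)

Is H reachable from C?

No

C has no edges, so nothing is reachable from it.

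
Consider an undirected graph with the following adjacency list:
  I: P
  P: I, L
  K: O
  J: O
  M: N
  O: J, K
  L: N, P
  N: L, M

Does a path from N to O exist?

Explore from N.
Distance 1: reach L, M.
Distance 2: reach P.
Distance 3: reach I.
The search is exhausted without reaching O; it lies in a different component.

No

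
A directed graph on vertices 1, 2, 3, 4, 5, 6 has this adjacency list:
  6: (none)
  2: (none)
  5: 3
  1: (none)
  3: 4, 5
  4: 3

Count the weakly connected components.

From 1: component {1}.
From 2: component {2}.
From 3: component {3, 4, 5}.
From 6: component {6}.
That's 4 components.

4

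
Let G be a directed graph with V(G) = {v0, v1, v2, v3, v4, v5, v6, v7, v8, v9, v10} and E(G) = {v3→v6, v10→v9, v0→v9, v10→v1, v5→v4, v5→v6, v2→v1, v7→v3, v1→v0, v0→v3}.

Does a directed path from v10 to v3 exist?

Yes

Explore from v10.
Distance 1: reach v1, v9.
Distance 2: reach v0.
Distance 3: reach v3.
Found v3.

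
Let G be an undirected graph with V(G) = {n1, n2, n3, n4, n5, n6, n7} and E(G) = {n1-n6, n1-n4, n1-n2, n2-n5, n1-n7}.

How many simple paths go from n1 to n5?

n1–n2–n5

1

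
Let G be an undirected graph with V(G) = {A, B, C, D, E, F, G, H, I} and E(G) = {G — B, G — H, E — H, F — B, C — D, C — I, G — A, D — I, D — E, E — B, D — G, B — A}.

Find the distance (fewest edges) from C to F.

4

Distance 0: C.
Distance 1: D, I.
Distance 2: E, G.
Distance 3: A, B, H.
Distance 4: F — contains F.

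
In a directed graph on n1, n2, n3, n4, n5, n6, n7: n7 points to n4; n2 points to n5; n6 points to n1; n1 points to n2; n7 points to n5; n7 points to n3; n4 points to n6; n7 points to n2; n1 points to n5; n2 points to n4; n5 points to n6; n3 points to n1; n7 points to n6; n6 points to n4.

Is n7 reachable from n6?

Explore from n6.
Distance 1: reach n1, n4.
Distance 2: reach n2, n5.
The search from n6 is exhausted; no directed path reaches n7.

No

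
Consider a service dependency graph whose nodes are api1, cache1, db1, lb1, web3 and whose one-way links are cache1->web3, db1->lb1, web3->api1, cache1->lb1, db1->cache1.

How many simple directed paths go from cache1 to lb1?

cache1→lb1

1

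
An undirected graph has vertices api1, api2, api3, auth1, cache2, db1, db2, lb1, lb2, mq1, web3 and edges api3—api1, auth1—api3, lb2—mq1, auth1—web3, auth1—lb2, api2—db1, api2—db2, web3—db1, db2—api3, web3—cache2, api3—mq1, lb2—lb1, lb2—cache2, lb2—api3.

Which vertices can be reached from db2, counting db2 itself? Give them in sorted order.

Start at db2.
Its neighbours: api2, api3.
Then their neighbours: api1, auth1, db1, lb2, mq1.
Then next layer: cache2, lb1, web3.
Every vertex is now reached.

api1, api2, api3, auth1, cache2, db1, db2, lb1, lb2, mq1, web3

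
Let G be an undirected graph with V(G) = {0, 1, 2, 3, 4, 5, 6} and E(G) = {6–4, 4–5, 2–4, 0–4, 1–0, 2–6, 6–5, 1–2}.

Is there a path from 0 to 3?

No

Explore from 0.
Distance 1: reach 1, 4.
Distance 2: reach 2, 5, 6.
The search is exhausted without reaching 3; it lies in a different component.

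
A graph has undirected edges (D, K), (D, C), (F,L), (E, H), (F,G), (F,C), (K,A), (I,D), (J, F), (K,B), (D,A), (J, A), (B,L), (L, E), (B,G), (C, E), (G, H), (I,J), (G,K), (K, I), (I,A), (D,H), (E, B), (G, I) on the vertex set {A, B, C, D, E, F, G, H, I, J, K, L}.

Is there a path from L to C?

Explore from L.
Distance 1: reach B, E, F.
Distance 2: reach C, G, H, J, K.
Found C.

Yes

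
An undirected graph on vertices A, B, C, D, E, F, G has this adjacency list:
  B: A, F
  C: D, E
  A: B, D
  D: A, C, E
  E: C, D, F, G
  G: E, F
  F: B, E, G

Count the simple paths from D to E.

4

D–A–B–F–E
D–A–B–F–G–E
D–C–E
D–E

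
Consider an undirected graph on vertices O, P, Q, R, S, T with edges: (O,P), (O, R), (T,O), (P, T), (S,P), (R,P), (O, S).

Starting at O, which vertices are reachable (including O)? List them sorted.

Start at O.
Its neighbours: P, R, S, T.
Nothing further is reachable.

O, P, R, S, T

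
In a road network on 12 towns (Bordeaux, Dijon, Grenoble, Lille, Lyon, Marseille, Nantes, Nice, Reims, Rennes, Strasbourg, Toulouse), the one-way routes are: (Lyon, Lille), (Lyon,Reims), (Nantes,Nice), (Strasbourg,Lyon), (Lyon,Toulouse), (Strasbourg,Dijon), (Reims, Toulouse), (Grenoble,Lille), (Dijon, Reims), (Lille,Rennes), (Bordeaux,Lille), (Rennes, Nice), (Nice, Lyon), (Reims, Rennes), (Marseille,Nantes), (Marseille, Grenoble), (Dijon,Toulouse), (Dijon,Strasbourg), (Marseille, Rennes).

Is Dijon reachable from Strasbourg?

Explore from Strasbourg.
Distance 1: reach Dijon, Lyon.
Found Dijon.

Yes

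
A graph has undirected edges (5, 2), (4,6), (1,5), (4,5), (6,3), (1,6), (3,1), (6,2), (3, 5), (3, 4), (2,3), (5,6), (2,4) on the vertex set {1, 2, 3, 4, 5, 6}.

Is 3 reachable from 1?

Yes

Explore from 1.
Distance 1: reach 3, 5, 6.
Found 3.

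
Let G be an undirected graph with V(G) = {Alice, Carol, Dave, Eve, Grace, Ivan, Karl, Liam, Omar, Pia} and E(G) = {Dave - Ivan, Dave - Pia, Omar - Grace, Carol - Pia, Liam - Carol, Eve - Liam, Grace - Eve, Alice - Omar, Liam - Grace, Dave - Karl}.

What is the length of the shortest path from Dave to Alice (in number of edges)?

6

Distance 0: Dave.
Distance 1: Ivan, Karl, Pia.
Distance 2: Carol.
Distance 3: Liam.
Distance 4: Eve, Grace.
Distance 5: Omar.
Distance 6: Alice — contains Alice.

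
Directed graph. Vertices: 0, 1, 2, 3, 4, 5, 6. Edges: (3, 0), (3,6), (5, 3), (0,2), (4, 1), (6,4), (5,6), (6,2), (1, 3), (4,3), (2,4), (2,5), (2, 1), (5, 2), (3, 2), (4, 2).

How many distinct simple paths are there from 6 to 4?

6→2→4
6→4

2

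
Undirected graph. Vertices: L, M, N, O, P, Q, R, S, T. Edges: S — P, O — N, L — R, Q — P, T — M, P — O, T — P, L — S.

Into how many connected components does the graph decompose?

1

From L: component {L, M, N, O, P, Q, R, S, T}.
That's 1 component.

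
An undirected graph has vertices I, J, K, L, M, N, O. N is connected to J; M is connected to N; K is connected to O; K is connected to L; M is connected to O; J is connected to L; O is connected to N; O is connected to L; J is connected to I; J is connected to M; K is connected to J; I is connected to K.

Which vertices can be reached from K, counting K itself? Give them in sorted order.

I, J, K, L, M, N, O

Start at K.
Its neighbours: I, J, L, O.
Then their neighbours: M, N.
Every vertex is now reached.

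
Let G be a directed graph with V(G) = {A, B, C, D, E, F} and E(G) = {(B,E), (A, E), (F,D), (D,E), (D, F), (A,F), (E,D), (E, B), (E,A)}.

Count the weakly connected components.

2

From A: component {A, B, D, E, F}.
From C: component {C}.
That's 2 components.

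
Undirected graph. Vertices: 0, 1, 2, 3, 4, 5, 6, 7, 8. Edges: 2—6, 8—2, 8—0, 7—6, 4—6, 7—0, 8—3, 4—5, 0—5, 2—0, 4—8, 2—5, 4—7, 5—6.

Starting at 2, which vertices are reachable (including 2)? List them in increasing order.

Start at 2.
Its neighbours: 0, 5, 6, 8.
Then their neighbours: 3, 4, 7.
Nothing further is reachable.

0, 2, 3, 4, 5, 6, 7, 8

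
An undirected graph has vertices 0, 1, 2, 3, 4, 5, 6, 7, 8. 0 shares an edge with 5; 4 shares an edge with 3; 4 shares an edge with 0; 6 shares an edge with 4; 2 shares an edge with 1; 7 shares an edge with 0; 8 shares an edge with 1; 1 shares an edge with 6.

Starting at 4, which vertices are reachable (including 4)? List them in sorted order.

Start at 4.
Its neighbours: 0, 3, 6.
Then their neighbours: 1, 5, 7.
Then next layer: 2, 8.
Every vertex is now reached.

0, 1, 2, 3, 4, 5, 6, 7, 8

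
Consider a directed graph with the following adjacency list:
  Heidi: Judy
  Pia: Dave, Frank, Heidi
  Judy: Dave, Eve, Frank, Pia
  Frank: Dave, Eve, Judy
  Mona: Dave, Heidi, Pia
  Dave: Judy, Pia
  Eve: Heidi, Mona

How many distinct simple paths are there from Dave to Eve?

7

Dave→Judy→Eve
Dave→Judy→Frank→Eve
Dave→Judy→Pia→Frank→Eve
Dave→Pia→Frank→Eve
Dave→Pia→Frank→Judy→Eve
Dave→Pia→Heidi→Judy→Eve
Dave→Pia→Heidi→Judy→Frank→Eve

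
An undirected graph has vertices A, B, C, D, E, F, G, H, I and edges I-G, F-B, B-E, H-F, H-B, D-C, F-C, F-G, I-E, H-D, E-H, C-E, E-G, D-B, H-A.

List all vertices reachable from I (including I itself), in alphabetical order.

Start at I.
Its neighbours: E, G.
Then their neighbours: B, C, F, H.
Then next layer: A, D.
Every vertex is now reached.

A, B, C, D, E, F, G, H, I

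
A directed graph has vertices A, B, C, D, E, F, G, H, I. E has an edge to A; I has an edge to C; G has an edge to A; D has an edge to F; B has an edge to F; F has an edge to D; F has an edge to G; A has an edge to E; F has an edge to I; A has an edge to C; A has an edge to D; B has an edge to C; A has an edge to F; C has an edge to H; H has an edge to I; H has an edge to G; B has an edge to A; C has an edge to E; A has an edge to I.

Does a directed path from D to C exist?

Explore from D.
Distance 1: reach F.
Distance 2: reach G, I.
Distance 3: reach A, C.
Found C.

Yes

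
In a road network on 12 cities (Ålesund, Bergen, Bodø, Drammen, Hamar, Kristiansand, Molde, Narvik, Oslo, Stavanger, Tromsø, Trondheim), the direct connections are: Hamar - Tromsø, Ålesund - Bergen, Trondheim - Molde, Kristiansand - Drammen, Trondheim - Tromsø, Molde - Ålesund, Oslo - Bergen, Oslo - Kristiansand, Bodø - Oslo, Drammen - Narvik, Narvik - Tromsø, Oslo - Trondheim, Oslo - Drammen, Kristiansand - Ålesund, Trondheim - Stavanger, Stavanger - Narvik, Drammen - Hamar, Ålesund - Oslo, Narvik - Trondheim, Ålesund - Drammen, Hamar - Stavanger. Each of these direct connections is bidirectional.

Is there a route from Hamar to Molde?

Yes

Explore from Hamar.
Distance 1: reach Drammen, Stavanger, Tromsø.
Distance 2: reach Ålesund, Kristiansand, Narvik, Oslo, Trondheim.
Distance 3: reach Bergen, Bodø, Molde.
Found Molde.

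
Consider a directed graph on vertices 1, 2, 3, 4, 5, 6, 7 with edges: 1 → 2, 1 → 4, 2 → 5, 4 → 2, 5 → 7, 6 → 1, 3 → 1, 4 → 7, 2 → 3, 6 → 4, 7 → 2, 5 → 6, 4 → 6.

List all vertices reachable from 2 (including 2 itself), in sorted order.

Start at 2.
Its neighbours: 3, 5.
Then their neighbours: 1, 6, 7.
Then next layer: 4.
Every vertex is now reached.

1, 2, 3, 4, 5, 6, 7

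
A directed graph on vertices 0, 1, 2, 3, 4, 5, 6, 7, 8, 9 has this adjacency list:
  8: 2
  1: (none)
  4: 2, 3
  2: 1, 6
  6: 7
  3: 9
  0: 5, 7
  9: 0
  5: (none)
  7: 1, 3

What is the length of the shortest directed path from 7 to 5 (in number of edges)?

4

Distance 0: 7.
Distance 1: 1, 3.
Distance 2: 9.
Distance 3: 0.
Distance 4: 5 — contains 5.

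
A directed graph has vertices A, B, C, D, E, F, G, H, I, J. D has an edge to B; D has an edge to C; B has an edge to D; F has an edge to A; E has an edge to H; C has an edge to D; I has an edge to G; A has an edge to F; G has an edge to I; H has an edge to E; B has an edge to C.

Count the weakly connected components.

From A: component {A, F}.
From B: component {B, C, D}.
From E: component {E, H}.
From G: component {G, I}.
From J: component {J}.
That's 5 components.

5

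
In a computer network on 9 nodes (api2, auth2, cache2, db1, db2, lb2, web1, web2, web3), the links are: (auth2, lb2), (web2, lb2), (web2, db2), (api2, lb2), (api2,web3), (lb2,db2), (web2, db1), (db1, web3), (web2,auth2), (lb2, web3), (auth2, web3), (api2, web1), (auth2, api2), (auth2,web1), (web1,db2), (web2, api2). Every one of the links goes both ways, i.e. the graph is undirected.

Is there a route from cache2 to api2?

No

cache2 has no edges, so nothing is reachable from it.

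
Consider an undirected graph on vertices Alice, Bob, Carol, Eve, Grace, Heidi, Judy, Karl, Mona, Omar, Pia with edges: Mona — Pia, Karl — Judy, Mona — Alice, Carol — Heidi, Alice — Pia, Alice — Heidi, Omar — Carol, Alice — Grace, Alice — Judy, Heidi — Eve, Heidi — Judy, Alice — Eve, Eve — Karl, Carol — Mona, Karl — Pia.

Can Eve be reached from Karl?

Explore from Karl.
Distance 1: reach Eve, Judy, Pia.
Found Eve.

Yes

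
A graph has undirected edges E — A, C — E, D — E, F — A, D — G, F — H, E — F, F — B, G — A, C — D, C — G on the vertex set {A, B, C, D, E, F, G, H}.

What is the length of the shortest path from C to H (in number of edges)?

Distance 0: C.
Distance 1: D, E, G.
Distance 2: A, F.
Distance 3: B, H — contains H.

3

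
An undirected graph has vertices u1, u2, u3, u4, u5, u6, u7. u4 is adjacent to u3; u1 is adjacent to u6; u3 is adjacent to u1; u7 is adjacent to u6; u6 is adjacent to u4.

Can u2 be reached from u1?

Explore from u1.
Distance 1: reach u3, u6.
Distance 2: reach u4, u7.
The search is exhausted without reaching u2; it lies in a different component.

No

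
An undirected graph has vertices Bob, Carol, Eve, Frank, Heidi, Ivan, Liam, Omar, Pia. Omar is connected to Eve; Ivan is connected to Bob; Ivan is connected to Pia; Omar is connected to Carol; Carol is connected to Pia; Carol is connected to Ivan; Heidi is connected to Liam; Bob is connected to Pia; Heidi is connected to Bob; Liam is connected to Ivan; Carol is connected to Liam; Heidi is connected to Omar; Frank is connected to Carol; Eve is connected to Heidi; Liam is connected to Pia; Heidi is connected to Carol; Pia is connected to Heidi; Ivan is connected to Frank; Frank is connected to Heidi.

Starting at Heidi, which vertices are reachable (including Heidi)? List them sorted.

Start at Heidi.
Its neighbours: Bob, Carol, Eve, Frank, Liam, Omar, Pia.
Then their neighbours: Ivan.
Every vertex is now reached.

Bob, Carol, Eve, Frank, Heidi, Ivan, Liam, Omar, Pia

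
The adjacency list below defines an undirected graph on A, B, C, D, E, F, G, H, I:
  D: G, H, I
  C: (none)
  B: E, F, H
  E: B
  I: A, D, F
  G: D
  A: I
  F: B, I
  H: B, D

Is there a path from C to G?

C has no edges, so nothing is reachable from it.

No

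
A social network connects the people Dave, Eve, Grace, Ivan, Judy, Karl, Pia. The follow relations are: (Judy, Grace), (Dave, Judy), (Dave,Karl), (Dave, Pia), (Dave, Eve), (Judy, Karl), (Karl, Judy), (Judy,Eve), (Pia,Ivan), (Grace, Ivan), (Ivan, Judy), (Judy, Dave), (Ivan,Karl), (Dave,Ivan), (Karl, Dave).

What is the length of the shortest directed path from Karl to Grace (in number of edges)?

Distance 0: Karl.
Distance 1: Dave, Judy.
Distance 2: Eve, Grace, Ivan, Pia — contains Grace.

2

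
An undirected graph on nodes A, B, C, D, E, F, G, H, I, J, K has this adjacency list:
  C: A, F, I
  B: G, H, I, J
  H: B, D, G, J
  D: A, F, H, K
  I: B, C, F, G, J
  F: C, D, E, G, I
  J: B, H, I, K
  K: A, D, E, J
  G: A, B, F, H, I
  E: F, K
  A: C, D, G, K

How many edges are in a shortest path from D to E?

2

Distance 0: D.
Distance 1: A, F, H, K.
Distance 2: B, C, E, G, I, J — contains E.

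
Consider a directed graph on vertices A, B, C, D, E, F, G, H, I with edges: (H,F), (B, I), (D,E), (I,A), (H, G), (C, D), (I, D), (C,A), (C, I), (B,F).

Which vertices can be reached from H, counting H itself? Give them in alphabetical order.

Start at H.
Its neighbours: F, G.
Nothing further is reachable.

F, G, H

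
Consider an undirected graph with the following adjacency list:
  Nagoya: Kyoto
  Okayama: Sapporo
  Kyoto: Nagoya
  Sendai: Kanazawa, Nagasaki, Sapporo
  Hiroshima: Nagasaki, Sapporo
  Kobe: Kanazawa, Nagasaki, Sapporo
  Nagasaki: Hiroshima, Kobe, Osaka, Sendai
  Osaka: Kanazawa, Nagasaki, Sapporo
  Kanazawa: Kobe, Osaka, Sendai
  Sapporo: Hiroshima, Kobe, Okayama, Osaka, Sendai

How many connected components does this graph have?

From Hiroshima: component {Hiroshima, Kanazawa, Kobe, Nagasaki, Okayama, Osaka, Sapporo, Sendai}.
From Kyoto: component {Kyoto, Nagoya}.
That's 2 components.

2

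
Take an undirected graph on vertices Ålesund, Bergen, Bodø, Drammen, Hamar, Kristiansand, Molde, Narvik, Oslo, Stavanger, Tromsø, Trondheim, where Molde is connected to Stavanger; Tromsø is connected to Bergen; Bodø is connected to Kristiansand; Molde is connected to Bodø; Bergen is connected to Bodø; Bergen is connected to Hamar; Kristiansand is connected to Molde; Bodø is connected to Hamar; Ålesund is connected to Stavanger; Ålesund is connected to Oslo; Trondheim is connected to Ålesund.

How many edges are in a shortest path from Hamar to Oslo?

Distance 0: Hamar.
Distance 1: Bergen, Bodø.
Distance 2: Kristiansand, Molde, Tromsø.
Distance 3: Stavanger.
Distance 4: Ålesund.
Distance 5: Oslo, Trondheim — contains Oslo.

5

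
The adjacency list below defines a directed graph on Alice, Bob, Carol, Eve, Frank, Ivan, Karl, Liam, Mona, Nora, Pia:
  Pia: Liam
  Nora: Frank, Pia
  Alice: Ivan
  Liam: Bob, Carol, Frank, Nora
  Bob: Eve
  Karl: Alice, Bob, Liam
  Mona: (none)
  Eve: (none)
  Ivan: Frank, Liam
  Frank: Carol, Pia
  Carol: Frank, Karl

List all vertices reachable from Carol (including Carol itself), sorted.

Start at Carol.
Its neighbours: Frank, Karl.
Then their neighbours: Alice, Bob, Liam, Pia.
Then next layer: Eve, Ivan, Nora.
Nothing further is reachable.

Alice, Bob, Carol, Eve, Frank, Ivan, Karl, Liam, Nora, Pia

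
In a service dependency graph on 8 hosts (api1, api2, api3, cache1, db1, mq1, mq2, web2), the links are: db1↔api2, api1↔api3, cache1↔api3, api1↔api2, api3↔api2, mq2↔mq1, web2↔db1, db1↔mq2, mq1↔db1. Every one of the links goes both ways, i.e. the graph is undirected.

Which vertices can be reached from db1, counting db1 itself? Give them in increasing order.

api1, api2, api3, cache1, db1, mq1, mq2, web2

Start at db1.
Its neighbours: api2, mq1, mq2, web2.
Then their neighbours: api1, api3.
Then next layer: cache1.
Every vertex is now reached.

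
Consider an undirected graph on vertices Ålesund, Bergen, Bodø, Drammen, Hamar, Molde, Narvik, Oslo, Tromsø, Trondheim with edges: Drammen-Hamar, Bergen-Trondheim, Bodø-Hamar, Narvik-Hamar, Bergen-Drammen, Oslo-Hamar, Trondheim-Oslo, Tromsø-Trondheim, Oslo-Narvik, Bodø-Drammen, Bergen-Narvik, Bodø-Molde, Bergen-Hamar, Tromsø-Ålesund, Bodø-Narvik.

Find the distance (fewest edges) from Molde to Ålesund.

6

Distance 0: Molde.
Distance 1: Bodø.
Distance 2: Drammen, Hamar, Narvik.
Distance 3: Bergen, Oslo.
Distance 4: Trondheim.
Distance 5: Tromsø.
Distance 6: Ålesund — contains Ålesund.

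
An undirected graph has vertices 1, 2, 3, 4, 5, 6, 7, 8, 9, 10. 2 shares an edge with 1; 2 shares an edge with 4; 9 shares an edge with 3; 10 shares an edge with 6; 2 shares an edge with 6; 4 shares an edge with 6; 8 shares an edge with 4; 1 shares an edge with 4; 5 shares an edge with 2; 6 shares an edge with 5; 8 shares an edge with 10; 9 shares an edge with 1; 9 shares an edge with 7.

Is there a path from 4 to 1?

Yes

Explore from 4.
Distance 1: reach 1, 2, 6, 8.
Found 1.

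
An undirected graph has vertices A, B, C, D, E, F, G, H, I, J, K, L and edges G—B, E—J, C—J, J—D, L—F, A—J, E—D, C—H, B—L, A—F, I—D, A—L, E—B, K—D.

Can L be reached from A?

Yes

Explore from A.
Distance 1: reach F, J, L.
Found L.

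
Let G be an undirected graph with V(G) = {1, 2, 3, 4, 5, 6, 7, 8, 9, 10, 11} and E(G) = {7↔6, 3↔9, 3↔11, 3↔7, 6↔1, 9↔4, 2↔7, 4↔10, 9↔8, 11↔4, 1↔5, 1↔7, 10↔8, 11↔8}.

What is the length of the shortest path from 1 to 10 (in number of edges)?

5

Distance 0: 1.
Distance 1: 5, 6, 7.
Distance 2: 2, 3.
Distance 3: 9, 11.
Distance 4: 4, 8.
Distance 5: 10 — contains 10.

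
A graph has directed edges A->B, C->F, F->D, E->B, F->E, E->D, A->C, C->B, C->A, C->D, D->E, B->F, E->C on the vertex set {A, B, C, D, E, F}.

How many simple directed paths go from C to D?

7

C→A→B→F→D
C→A→B→F→E→D
C→B→F→D
C→B→F→E→D
C→D
C→F→D
C→F→E→D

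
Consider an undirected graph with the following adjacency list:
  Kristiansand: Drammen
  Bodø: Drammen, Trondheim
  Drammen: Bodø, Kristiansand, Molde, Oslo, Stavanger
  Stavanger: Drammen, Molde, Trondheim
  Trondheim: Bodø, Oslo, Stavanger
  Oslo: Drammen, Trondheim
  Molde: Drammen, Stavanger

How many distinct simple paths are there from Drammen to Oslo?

4

Drammen–Bodø–Trondheim–Oslo
Drammen–Molde–Stavanger–Trondheim–Oslo
Drammen–Oslo
Drammen–Stavanger–Trondheim–Oslo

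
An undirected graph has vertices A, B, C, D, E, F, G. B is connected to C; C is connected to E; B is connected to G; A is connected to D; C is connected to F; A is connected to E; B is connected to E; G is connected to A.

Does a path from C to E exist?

Explore from C.
Distance 1: reach B, E, F.
Found E.

Yes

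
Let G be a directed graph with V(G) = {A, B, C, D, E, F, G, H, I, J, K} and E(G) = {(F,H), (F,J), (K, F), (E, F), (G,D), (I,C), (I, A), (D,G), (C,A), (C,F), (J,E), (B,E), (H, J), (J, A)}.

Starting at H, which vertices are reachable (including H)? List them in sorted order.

A, E, F, H, J

Start at H.
Its neighbours: J.
Then their neighbours: A, E.
Then next layer: F.
Nothing further is reachable.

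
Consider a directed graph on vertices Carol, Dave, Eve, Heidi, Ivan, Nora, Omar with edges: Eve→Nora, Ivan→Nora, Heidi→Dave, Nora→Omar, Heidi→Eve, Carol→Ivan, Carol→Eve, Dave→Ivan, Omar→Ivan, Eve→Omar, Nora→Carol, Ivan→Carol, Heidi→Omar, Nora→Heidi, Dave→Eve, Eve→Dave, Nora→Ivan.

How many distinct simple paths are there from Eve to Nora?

Eve→Dave→Ivan→Nora
Eve→Nora
Eve→Omar→Ivan→Nora

3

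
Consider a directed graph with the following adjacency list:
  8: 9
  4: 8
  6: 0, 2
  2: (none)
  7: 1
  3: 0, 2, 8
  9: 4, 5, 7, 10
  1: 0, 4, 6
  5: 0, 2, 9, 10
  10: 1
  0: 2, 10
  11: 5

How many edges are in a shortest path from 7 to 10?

3

Distance 0: 7.
Distance 1: 1.
Distance 2: 0, 4, 6.
Distance 3: 2, 8, 10 — contains 10.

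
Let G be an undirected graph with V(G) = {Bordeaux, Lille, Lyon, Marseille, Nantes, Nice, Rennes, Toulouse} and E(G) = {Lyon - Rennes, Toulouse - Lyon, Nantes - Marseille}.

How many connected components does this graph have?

From Bordeaux: component {Bordeaux}.
From Lille: component {Lille}.
From Lyon: component {Lyon, Rennes, Toulouse}.
From Marseille: component {Marseille, Nantes}.
From Nice: component {Nice}.
That's 5 components.

5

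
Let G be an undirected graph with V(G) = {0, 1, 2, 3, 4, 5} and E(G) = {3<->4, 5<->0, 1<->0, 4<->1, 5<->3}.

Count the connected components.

From 0: component {0, 1, 3, 4, 5}.
From 2: component {2}.
That's 2 components.

2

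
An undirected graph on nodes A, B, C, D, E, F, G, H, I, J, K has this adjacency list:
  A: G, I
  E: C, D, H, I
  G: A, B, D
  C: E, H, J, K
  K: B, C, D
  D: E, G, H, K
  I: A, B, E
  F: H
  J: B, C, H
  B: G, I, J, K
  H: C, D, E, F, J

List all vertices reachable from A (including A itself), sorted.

A, B, C, D, E, F, G, H, I, J, K

Start at A.
Its neighbours: G, I.
Then their neighbours: B, D, E.
Then next layer: C, H, J, K.
Then next layer: F.
Every vertex is now reached.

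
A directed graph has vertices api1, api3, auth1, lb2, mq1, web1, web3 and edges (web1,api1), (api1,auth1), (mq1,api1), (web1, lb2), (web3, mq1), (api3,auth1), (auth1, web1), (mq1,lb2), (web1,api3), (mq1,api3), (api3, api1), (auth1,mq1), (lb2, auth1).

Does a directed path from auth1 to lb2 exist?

Explore from auth1.
Distance 1: reach mq1, web1.
Distance 2: reach api1, api3, lb2.
Found lb2.

Yes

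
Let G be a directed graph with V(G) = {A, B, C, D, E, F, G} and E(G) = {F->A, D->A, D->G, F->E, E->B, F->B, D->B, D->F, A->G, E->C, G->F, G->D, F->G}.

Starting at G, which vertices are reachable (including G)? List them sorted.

Start at G.
Its neighbours: D, F.
Then their neighbours: A, B, E.
Then next layer: C.
Every vertex is now reached.

A, B, C, D, E, F, G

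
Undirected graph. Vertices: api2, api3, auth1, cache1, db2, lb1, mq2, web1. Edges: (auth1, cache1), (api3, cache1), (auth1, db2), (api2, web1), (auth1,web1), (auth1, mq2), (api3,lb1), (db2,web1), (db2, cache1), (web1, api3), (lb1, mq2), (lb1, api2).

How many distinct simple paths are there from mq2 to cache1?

mq2–auth1–cache1
mq2–auth1–db2–cache1
mq2–auth1–db2–web1–api2–lb1–api3–cache1
mq2–auth1–db2–web1–api3–cache1
mq2–auth1–web1–api2–lb1–api3–cache1
mq2–auth1–web1–api3–cache1
mq2–auth1–web1–db2–cache1
mq2–lb1–api2–web1–api3–cache1
... and 9 more.

17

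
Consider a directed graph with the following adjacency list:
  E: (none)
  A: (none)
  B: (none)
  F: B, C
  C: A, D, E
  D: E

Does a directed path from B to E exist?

No

B has no outgoing edges, so nothing is reachable from it.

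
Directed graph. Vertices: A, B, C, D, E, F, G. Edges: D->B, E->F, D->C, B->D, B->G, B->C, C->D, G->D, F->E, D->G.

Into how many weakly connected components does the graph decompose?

3

From A: component {A}.
From B: component {B, C, D, G}.
From E: component {E, F}.
That's 3 components.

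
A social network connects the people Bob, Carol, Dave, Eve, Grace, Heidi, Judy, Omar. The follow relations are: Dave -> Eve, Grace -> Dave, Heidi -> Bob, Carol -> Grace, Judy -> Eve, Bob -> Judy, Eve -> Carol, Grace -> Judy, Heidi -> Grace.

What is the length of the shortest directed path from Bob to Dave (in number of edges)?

5

Distance 0: Bob.
Distance 1: Judy.
Distance 2: Eve.
Distance 3: Carol.
Distance 4: Grace.
Distance 5: Dave — contains Dave.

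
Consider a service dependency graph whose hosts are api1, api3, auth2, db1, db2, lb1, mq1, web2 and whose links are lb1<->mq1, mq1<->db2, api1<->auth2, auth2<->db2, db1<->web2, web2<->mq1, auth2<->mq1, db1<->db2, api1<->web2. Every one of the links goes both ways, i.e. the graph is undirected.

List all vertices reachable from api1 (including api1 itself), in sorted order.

api1, auth2, db1, db2, lb1, mq1, web2

Start at api1.
Its neighbours: auth2, web2.
Then their neighbours: db1, db2, mq1.
Then next layer: lb1.
Nothing further is reachable.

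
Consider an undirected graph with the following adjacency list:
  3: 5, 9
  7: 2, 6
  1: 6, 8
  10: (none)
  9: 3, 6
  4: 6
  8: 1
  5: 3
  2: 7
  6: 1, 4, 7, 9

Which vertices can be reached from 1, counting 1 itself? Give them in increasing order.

1, 2, 3, 4, 5, 6, 7, 8, 9

Start at 1.
Its neighbours: 6, 8.
Then their neighbours: 4, 7, 9.
Then next layer: 2, 3.
Then next layer: 5.
Nothing further is reachable.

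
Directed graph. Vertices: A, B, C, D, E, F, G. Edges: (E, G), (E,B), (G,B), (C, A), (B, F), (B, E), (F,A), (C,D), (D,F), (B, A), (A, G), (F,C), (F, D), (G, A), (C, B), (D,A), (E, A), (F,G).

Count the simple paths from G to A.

G→A
G→B→A
G→B→E→A
G→B→F→A
G→B→F→C→A
G→B→F→C→D→A
G→B→F→D→A

7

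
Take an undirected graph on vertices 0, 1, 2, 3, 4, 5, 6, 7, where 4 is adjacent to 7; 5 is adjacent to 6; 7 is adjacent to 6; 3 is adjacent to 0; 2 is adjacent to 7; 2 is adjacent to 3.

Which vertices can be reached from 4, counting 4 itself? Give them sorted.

0, 2, 3, 4, 5, 6, 7

Start at 4.
Its neighbours: 7.
Then their neighbours: 2, 6.
Then next layer: 3, 5.
Then next layer: 0.
Nothing further is reachable.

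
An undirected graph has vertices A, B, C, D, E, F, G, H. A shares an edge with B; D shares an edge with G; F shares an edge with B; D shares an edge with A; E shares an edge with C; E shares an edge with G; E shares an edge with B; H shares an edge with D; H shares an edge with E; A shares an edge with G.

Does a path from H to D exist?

Yes

Explore from H.
Distance 1: reach D, E.
Found D.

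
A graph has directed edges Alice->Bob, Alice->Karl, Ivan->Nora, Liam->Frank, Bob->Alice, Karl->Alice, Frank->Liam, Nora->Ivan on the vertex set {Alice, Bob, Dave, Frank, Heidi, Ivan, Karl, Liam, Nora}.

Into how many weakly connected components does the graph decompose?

5

From Alice: component {Alice, Bob, Karl}.
From Dave: component {Dave}.
From Frank: component {Frank, Liam}.
From Heidi: component {Heidi}.
From Ivan: component {Ivan, Nora}.
That's 5 components.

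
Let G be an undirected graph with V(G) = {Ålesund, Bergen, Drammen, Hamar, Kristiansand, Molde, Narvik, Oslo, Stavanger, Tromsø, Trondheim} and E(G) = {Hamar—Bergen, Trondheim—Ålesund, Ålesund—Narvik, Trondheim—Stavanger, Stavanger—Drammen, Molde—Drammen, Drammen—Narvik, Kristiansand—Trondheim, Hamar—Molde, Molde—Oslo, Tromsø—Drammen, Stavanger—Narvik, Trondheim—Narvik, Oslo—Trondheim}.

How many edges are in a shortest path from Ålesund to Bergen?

Distance 0: Ålesund.
Distance 1: Narvik, Trondheim.
Distance 2: Drammen, Kristiansand, Oslo, Stavanger.
Distance 3: Molde, Tromsø.
Distance 4: Hamar.
Distance 5: Bergen — contains Bergen.

5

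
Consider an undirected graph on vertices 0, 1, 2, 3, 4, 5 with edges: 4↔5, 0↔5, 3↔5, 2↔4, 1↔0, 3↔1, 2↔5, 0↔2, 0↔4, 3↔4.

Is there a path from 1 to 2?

Explore from 1.
Distance 1: reach 0, 3.
Distance 2: reach 2, 4, 5.
Found 2.

Yes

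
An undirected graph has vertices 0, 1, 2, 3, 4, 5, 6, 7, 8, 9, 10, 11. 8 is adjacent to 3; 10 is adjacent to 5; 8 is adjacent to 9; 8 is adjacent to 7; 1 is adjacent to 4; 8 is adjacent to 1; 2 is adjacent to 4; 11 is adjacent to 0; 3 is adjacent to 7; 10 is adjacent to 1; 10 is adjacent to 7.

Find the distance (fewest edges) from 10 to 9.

Distance 0: 10.
Distance 1: 1, 5, 7.
Distance 2: 3, 4, 8.
Distance 3: 2, 9 — contains 9.

3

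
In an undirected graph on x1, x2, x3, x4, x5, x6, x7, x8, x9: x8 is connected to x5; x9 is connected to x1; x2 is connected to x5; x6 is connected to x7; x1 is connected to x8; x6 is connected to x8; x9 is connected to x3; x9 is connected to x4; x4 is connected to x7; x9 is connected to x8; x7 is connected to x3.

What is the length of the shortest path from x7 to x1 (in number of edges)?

3

Distance 0: x7.
Distance 1: x3, x4, x6.
Distance 2: x8, x9.
Distance 3: x1, x5 — contains x1.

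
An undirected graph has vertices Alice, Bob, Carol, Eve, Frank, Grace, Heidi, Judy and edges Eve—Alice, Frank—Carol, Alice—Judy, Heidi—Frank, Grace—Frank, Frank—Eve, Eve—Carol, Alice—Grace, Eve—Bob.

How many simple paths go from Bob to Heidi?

3

Bob–Eve–Alice–Grace–Frank–Heidi
Bob–Eve–Carol–Frank–Heidi
Bob–Eve–Frank–Heidi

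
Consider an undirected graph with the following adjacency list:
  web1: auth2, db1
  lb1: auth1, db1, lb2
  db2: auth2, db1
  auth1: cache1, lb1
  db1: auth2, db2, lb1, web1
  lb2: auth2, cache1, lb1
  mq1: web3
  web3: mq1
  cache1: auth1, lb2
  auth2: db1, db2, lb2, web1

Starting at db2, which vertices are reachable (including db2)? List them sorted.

Start at db2.
Its neighbours: auth2, db1.
Then their neighbours: lb1, lb2, web1.
Then next layer: auth1, cache1.
Nothing further is reachable.

auth1, auth2, cache1, db1, db2, lb1, lb2, web1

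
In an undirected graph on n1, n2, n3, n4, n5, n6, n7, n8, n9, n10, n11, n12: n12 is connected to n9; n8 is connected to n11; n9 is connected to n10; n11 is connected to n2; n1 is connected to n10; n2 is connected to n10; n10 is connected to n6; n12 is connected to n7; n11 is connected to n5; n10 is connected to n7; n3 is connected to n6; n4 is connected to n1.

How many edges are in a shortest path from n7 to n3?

3

Distance 0: n7.
Distance 1: n10, n12.
Distance 2: n1, n2, n6, n9.
Distance 3: n3, n4, n11 — contains n3.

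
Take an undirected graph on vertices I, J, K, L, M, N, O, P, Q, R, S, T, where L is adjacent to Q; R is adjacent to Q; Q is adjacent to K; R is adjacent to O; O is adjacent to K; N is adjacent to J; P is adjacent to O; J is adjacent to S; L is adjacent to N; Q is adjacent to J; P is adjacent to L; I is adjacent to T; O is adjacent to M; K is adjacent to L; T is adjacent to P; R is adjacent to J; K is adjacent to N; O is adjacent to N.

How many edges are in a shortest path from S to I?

6

Distance 0: S.
Distance 1: J.
Distance 2: N, Q, R.
Distance 3: K, L, O.
Distance 4: M, P.
Distance 5: T.
Distance 6: I — contains I.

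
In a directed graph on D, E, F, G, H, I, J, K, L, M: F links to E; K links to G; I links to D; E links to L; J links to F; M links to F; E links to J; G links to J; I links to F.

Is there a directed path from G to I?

Explore from G.
Distance 1: reach J.
Distance 2: reach F.
Distance 3: reach E.
Distance 4: reach L.
The search from G is exhausted; no directed path reaches I.

No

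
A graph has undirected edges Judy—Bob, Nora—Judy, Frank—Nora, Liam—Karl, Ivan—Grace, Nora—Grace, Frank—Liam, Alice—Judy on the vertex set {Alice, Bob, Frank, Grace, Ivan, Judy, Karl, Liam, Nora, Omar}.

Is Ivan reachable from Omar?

Omar has no edges, so nothing is reachable from it.

No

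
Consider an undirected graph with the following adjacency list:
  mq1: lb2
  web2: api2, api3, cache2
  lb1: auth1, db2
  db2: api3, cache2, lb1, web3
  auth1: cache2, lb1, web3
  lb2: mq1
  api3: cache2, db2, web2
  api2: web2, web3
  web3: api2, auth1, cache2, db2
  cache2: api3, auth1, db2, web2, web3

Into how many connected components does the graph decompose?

2

From api2: component {api2, api3, auth1, cache2, db2, lb1, web2, web3}.
From lb2: component {lb2, mq1}.
That's 2 components.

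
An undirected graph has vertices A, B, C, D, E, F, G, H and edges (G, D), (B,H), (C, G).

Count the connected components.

From A: component {A}.
From B: component {B, H}.
From C: component {C, D, G}.
From E: component {E}.
From F: component {F}.
That's 5 components.

5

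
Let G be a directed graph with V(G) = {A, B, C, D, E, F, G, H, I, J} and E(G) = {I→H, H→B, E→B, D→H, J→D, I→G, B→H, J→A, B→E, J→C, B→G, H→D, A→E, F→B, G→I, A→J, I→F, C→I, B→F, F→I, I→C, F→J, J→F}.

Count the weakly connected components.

From A: component {A, B, C, D, E, F, G, H, I, J}.
That's 1 component.

1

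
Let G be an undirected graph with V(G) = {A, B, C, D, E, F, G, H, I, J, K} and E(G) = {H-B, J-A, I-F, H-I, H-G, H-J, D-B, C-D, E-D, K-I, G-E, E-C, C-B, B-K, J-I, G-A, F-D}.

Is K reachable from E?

Explore from E.
Distance 1: reach C, D, G.
Distance 2: reach A, B, F, H.
Distance 3: reach I, J, K.
Found K.

Yes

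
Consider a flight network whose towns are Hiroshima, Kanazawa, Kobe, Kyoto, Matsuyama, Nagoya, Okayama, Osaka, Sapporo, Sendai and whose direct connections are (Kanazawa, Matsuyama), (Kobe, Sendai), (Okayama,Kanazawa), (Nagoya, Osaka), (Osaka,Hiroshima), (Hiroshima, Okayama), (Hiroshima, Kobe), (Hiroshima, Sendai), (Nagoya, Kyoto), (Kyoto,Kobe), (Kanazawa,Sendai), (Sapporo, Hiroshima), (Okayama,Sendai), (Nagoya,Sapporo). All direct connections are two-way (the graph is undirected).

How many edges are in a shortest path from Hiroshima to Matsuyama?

Distance 0: Hiroshima.
Distance 1: Kobe, Okayama, Osaka, Sapporo, Sendai.
Distance 2: Kanazawa, Kyoto, Nagoya.
Distance 3: Matsuyama — contains Matsuyama.

3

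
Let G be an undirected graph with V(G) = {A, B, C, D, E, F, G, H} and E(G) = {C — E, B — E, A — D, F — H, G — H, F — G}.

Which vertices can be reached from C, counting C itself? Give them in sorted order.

B, C, E

Start at C.
Its neighbours: E.
Then their neighbours: B.
Nothing further is reachable.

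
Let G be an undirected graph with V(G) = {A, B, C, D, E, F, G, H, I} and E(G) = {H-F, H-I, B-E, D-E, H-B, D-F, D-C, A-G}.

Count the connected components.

From A: component {A, G}.
From B: component {B, C, D, E, F, H, I}.
That's 2 components.

2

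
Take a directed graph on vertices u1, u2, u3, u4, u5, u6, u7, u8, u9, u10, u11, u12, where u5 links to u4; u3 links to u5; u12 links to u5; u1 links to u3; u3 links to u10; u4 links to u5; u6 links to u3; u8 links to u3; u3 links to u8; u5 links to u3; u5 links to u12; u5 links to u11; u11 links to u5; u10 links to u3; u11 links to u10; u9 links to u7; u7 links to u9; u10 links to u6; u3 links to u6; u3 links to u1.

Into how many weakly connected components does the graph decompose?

From u1: component {u1, u3, u4, u5, u6, u8, u10, u11, u12}.
From u2: component {u2}.
From u7: component {u7, u9}.
That's 3 components.

3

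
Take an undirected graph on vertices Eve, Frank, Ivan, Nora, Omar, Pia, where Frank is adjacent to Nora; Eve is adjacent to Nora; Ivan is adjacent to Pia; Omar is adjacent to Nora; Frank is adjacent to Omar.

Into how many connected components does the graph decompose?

2

From Eve: component {Eve, Frank, Nora, Omar}.
From Ivan: component {Ivan, Pia}.
That's 2 components.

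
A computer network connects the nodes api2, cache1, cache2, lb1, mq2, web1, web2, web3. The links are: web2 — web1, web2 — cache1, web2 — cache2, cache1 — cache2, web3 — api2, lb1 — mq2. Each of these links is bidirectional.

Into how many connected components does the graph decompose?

3

From api2: component {api2, web3}.
From cache1: component {cache1, cache2, web1, web2}.
From lb1: component {lb1, mq2}.
That's 3 components.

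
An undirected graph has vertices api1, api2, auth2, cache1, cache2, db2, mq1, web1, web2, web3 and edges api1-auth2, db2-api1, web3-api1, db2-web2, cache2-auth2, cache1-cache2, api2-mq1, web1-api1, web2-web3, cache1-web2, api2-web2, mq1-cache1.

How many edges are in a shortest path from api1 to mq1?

4

Distance 0: api1.
Distance 1: auth2, db2, web1, web3.
Distance 2: cache2, web2.
Distance 3: api2, cache1.
Distance 4: mq1 — contains mq1.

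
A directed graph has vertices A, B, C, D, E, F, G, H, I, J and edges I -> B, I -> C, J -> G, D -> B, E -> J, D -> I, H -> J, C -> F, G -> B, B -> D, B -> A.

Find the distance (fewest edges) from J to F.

Distance 0: J.
Distance 1: G.
Distance 2: B.
Distance 3: A, D.
Distance 4: I.
Distance 5: C.
Distance 6: F — contains F.

6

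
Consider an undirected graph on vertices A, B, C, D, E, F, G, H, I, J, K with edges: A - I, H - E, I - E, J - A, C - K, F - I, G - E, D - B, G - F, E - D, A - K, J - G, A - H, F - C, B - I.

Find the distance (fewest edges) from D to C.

4

Distance 0: D.
Distance 1: B, E.
Distance 2: G, H, I.
Distance 3: A, F, J.
Distance 4: C, K — contains C.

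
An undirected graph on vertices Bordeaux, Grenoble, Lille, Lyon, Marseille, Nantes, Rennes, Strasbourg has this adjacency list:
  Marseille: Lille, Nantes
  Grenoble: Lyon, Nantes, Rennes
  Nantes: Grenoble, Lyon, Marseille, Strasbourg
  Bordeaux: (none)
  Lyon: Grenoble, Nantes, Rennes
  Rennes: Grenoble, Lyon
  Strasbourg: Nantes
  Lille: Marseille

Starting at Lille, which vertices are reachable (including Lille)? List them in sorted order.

Grenoble, Lille, Lyon, Marseille, Nantes, Rennes, Strasbourg

Start at Lille.
Its neighbours: Marseille.
Then their neighbours: Nantes.
Then next layer: Grenoble, Lyon, Strasbourg.
Then next layer: Rennes.
Nothing further is reachable.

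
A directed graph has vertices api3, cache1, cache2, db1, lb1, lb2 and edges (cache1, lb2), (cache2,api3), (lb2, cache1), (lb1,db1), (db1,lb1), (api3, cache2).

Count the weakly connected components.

From api3: component {api3, cache2}.
From cache1: component {cache1, lb2}.
From db1: component {db1, lb1}.
That's 3 components.

3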